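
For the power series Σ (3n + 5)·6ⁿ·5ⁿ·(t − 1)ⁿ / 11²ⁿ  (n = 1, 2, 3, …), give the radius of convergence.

R = 121/30

The ratio of consecutive coefficients is [(3(n+1) + 5)/(3n + 5)] · 6·5/121 → 30/121.
Thus R = 1/(30/121) = 121/30.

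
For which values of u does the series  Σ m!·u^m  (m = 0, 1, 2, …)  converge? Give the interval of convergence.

{0}

By the ratio test, |a_{m+1}/a_m| = (m+1) → ∞.
The ratio grows without bound, so the series diverges whenever u ≠ 0; it converges only at u = 0. R = 0.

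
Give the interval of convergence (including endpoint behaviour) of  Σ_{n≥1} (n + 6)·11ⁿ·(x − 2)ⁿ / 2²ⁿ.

(18/11, 26/11)

Apply the ratio test: |a_{n+1}| / |a_n| = [((n+1) + 6)/(n + 6)] · 11/4, which tends to 11/4 as n → ∞.
The series converges when 11/4 · |x − 2| < 1, giving R = 4/11.
At x = 26/11: the n-th term does not approach 0; divergence by the term test.
Check x = 18/11: the terms do not tend to 0, so the series diverges.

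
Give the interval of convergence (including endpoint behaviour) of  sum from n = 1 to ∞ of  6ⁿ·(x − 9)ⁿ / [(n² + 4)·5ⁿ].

[49/6, 59/6]

The ratio of consecutive coefficients is [(n² + 4)/((n+1)² + 4)] · 6/5 → 6/5.
The series converges when 6/5 · |x − 9| < 1, giving R = 5/6.
At x = 59/6: the series is dominated by a constant times Σ 1/n², which converges (p = 2 > 1).
Check x = 49/6: the terms are on the order of 1/n², so the series converges absolutely by comparison with the p-series (p = 2 > 1).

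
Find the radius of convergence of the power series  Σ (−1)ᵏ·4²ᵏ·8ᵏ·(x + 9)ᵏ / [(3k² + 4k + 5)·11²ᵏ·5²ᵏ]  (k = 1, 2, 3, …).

By the ratio test, |a_{k+1}/a_k| = [(3k² + 4k + 5)/(3(k+1)² + 4(k+1) + 5)] · 16·8/(121·25) → 128/3025.
Convergence for |x + 9| · 128/3025 < 1, i.e. |x + 9| < 3025/128. So R = 3025/128.

R = 3025/128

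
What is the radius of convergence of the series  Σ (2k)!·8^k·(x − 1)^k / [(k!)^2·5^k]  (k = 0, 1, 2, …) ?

R = 5/32

The ratio of consecutive coefficients is (2k+1)·(2k+2)/(k+1)² · 8/5 → 32/5.
Hence the series converges for |x − 1| < 1/(32/5) = 5/32, so the radius of convergence is 5/32.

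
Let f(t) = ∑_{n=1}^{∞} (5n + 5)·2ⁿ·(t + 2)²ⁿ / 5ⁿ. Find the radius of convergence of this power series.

R = √10/2

By the ratio test, |a_{n+1}/a_n| = [(5(n+1) + 5)/(5n + 5)] · 2/5 → 2/5.
Since the exponent of (t + 2) increases by 2 each term, convergence requires |t + 2|² < 5/2, hence R = √10/2.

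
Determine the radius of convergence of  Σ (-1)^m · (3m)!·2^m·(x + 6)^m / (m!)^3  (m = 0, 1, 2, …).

R = 1/54

Apply the ratio test: |a_{m+1}| / |a_m| = (3m+1)·(3m+2)·(3m+3)/(m+1)³ · 2, which tends to 54 as m → ∞.
Convergence for |x + 6| · 54 < 1, i.e. |x + 6| < 1/54. So R = 1/54.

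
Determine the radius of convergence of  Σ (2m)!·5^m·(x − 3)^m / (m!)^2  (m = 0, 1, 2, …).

R = 1/20

Apply the ratio test: |a_{m+1}| / |a_m| = (2m+1)·(2m+2)/(m+1)² · 5, which tends to 20 as m → ∞.
Hence the series converges for |x − 3| < 1/(20) = 1/20, so the radius of convergence is 1/20.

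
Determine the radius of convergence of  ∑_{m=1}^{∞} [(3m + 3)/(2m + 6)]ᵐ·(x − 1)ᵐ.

R = 2/3

Root test: |a_m|^(1/m) = (3m + 3)/(2m + 6) → 3/2.
The series converges when 3/2 · |x − 1| < 1, giving R = 2/3.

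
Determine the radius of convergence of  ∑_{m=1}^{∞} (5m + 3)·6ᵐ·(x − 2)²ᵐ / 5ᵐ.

Apply the ratio test: |a_{m+1}| / |a_m| = [(5(m+1) + 3)/(5m + 3)] · 6/5, which tends to 6/5 as m → ∞.
Writing y = (x − 2)², the series in y has radius 5/6, so |x − 2| < √(5/6) and R = √30/6.

R = √30/6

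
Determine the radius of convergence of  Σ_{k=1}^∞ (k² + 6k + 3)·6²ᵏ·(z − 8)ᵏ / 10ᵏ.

R = 5/18

The ratio of consecutive coefficients is [((k+1)² + 6(k+1) + 3)/(k² + 6k + 3)] · 36/10 → 18/5.
Convergence for |z − 8| · 18/5 < 1, i.e. |z − 8| < 5/18. So R = 5/18.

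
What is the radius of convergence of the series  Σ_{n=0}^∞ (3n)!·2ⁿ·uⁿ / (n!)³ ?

R = 1/54

Ratio test: |a_{n+1}/a_n| = (3n+1)·(3n+2)·(3n+3)/(n+1)³ · 2 → 54 as n → ∞.
Thus R = 1/(54) = 1/54.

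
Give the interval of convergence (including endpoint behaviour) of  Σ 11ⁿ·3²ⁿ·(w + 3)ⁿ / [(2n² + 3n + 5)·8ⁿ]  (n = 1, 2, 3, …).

[-305/99, -289/99]

The ratio of consecutive coefficients is [(2n² + 3n + 5)/(2(n+1)² + 3(n+1) + 5)] · 11·9/8 → 99/8.
Thus R = 1/(99/8) = 8/99.
Endpoint w = -289/99: absolute convergence follows by limit comparison with Σ 1/n².
Endpoint w = -305/99: the series is dominated by a constant times Σ 1/n², which converges (p = 2 > 1).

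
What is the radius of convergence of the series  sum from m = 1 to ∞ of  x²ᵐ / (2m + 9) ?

R = 1

Apply the ratio test: |a_{m+1}| / |a_m| = (2m + 9)/(2(m+1) + 9), which tends to 1 as m → ∞.
Since the exponent of x increases by 2 each term, convergence requires |x|² < 1, hence R = 1.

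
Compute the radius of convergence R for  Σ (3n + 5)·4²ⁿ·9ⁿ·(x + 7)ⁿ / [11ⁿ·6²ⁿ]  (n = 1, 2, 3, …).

By the ratio test, |a_{n+1}/a_n| = [(3(n+1) + 5)/(3n + 5)] · 16·9/(11·36) → 4/11.
The series converges when 4/11 · |x + 7| < 1, giving R = 11/4.

R = 11/4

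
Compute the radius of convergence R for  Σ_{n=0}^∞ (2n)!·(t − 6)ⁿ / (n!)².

R = 1/4

The ratio of consecutive coefficients is (2n+1)·(2n+2)/(n+1)² → 4.
Hence the series converges for |t − 6| < 1/(4) = 1/4, so the radius of convergence is 1/4.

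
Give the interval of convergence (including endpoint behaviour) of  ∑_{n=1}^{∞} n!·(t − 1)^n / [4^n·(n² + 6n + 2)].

{1}

Ratio test: |a_{n+1}/a_n| = (n+1) · 1/4 · (n² + 6n + 2)/((n+1)² + 6(n+1) + 2) → ∞ as n → ∞.
Since the ratio → ∞, the series diverges for every t ≠ 1, and R = 0.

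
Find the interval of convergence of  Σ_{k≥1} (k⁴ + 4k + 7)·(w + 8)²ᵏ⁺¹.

Ratio test: |a_{k+1}/a_k| = ((k+1)⁴ + 4(k+1) + 7)/(k⁴ + 4k + 7) → 1 as k → ∞.
Successive powers of (w + 8) differ by 2, so the series converges when |w + 8|² · 1 < 1, i.e. |w + 8| < √(1) = 1. So R = 1.
At w = -7: the terms have absolute value of order k⁴, which does not tend to 0, so the series diverges by the divergence test.
Endpoint w = -9: the terms do not tend to 0, so the series diverges.

(-9, -7)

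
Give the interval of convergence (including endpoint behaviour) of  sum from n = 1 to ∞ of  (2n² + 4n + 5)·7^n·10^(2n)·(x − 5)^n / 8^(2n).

Apply the ratio test: |a_{n+1}| / |a_n| = [(2(n+1)² + 4(n+1) + 5)/(2n² + 4n + 5)] · 7·100/64, which tends to 175/16 as n → ∞.
Convergence for |x − 5| · 175/16 < 1, i.e. |x − 5| < 16/175. So R = 16/175.
Endpoint x = 891/175: the terms have absolute value of order n², which does not tend to 0, so the series diverges by the divergence test.
When x = 859/175, the terms do not tend to 0, so the series diverges.

(859/175, 891/175)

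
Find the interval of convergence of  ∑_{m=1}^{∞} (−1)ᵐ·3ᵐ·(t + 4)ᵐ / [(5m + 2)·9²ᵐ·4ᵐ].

(-112, 104]

The ratio of consecutive coefficients is [(5m + 2)/(5(m+1) + 2)] · 3/(81·4) → 1/108.
Thus R = 1/(1/108) = 108.
At t = 104: an alternating series whose terms decrease to 0 in absolute value, so it converges by the Leibniz criterion.
When t = -112, the terms are asymptotic to a nonzero constant times 1/m, so the series diverges by limit comparison with Σ 1/m.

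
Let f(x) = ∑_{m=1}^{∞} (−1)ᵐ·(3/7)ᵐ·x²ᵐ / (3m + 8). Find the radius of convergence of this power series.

Apply the ratio test: |a_{m+1}| / |a_m| = [(3m + 8)/(3(m+1) + 8)] · 3/7, which tends to 3/7 as m → ∞.
Writing y = x², the series in y has radius 7/3, so |x| < √(7/3) and R = √21/3.

R = √21/3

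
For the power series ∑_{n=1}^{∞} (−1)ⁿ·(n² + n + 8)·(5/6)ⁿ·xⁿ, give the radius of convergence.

Apply the ratio test: |a_{n+1}| / |a_n| = [((n+1)² + (n+1) + 8)/(n² + n + 8)] · 5/6, which tends to 5/6 as n → ∞.
Thus R = 1/(5/6) = 6/5.

R = 6/5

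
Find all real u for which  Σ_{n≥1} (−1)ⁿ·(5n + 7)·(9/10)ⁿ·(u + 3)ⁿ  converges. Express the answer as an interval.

The ratio of consecutive coefficients is [(5(n+1) + 7)/(5n + 7)] · 9/10 → 9/10.
Hence the series converges for |u + 3| < 1/(9/10) = 10/9, so the radius of convergence is 10/9.
At u = -17/9: the terms have absolute value of order n, which does not tend to 0, so the series diverges by the divergence test.
When u = -37/9, the terms have absolute value of order n, which does not tend to 0, so the series diverges by the divergence test.

(-37/9, -17/9)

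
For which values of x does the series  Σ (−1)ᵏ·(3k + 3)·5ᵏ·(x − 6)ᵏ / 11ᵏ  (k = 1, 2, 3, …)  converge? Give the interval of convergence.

By the ratio test, |a_{k+1}/a_k| = [(3(k+1) + 3)/(3k + 3)] · 5/11 → 5/11.
The series converges when 5/11 · |x − 6| < 1, giving R = 11/5.
When x = 41/5, the terms have absolute value of order k, which does not tend to 0, so the series diverges by the divergence test.
When x = 19/5, the terms do not tend to 0, so the series diverges.

(19/5, 41/5)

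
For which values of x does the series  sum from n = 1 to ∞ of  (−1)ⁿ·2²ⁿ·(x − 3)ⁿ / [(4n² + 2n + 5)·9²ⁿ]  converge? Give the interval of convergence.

[-69/4, 93/4]

By the ratio test, |a_{n+1}/a_n| = [(4n² + 2n + 5)/(4(n+1)² + 2(n+1) + 5)] · 4/81 → 4/81.
The series converges when 4/81 · |x − 3| < 1, giving R = 81/4.
Check x = 93/4: the series is dominated by a constant times Σ 1/n², which converges (p = 2 > 1).
When x = -69/4, absolute convergence follows by limit comparison with Σ 1/n².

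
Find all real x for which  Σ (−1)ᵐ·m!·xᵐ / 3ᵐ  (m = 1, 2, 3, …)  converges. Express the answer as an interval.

The ratio of consecutive coefficients is (m+1) · 1/3 → ∞.
The ratio grows without bound, so the series diverges whenever x ≠ 0; it converges only at x = 0. R = 0.

{0}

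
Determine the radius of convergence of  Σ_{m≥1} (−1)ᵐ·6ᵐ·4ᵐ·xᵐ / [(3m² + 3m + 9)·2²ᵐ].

Ratio test: |a_{m+1}/a_m| = [(3m² + 3m + 9)/(3(m+1)² + 3(m+1) + 9)] · 6·4/4 → 6 as m → ∞.
The series converges when 6 · |x| < 1, giving R = 1/6.

R = 1/6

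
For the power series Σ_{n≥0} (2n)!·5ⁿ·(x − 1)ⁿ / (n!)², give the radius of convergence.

R = 1/20

The ratio of consecutive coefficients is (2n+1)·(2n+2)/(n+1)² · 5 → 20.
Hence the series converges for |x − 1| < 1/(20) = 1/20, so the radius of convergence is 1/20.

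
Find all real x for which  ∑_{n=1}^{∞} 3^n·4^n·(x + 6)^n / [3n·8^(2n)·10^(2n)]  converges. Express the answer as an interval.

[-1618/3, 1582/3)

The ratio of consecutive coefficients is [3n/3(n+1)] · 3·4/(64·100) → 3/1600.
Hence the series converges for |x + 6| < 1/(3/1600) = 1600/3, so the radius of convergence is 1600/3.
When x = 1582/3, the terms are asymptotic to a nonzero constant times 1/n, so the series diverges by limit comparison with Σ 1/n.
Check x = -1618/3: an alternating series whose terms decrease to 0 in absolute value, so it converges by the Leibniz criterion.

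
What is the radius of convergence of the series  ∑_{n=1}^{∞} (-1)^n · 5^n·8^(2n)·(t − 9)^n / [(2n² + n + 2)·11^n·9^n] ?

R = 99/320

By the ratio test, |a_{n+1}/a_n| = [(2n² + n + 2)/(2(n+1)² + (n+1) + 2)] · 5·64/(11·9) → 320/99.
Thus R = 1/(320/99) = 99/320.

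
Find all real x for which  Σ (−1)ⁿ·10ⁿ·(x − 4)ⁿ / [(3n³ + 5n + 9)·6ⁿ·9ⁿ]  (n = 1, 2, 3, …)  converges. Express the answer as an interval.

The ratio of consecutive coefficients is [(3n³ + 5n + 9)/(3(n+1)³ + 5(n+1) + 9)] · 10/(6·9) → 5/27.
Thus R = 1/(5/27) = 27/5.
Endpoint x = 47/5: the series is dominated by a constant times Σ 1/n³, which converges (p = 3 > 1).
When x = -7/5, the series is dominated by a constant times Σ 1/n³, which converges (p = 3 > 1).

[-7/5, 47/5]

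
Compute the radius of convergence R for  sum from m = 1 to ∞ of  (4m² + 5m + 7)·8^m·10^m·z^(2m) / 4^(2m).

Ratio test: |a_{m+1}/a_m| = [(4(m+1)² + 5(m+1) + 7)/(4m² + 5m + 7)] · 8·10/16 → 5 as m → ∞.
Writing y = z², the series in y has radius 1/5, so |z| < √(1/5) and R = √5/5.

R = √5/5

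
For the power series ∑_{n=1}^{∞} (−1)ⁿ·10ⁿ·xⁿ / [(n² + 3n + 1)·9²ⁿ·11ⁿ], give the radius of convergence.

By the ratio test, |a_{n+1}/a_n| = [(n² + 3n + 1)/((n+1)² + 3(n+1) + 1)] · 10/(81·11) → 10/891.
Convergence for |x| · 10/891 < 1, i.e. |x| < 891/10. So R = 891/10.

R = 891/10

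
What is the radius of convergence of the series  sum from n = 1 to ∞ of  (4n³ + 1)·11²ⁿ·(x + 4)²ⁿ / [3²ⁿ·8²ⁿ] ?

R = 24/11

The ratio of consecutive coefficients is [(4(n+1)³ + 1)/(4n³ + 1)] · 121/(9·64) → 121/576.
Since the exponent of (x + 4) increases by 2 each term, convergence requires |x + 4|² < 576/121, hence R = 24/11.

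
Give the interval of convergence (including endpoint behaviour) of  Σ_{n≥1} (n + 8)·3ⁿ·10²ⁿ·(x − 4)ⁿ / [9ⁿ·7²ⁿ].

(253/100, 547/100)

Apply the ratio test: |a_{n+1}| / |a_n| = [((n+1) + 8)/(n + 8)] · 3·100/(9·49), which tends to 100/147 as n → ∞.
Hence the series converges for |x − 4| < 1/(100/147) = 147/100, so the radius of convergence is 147/100.
When x = 547/100, the terms do not tend to 0, so the series diverges.
Endpoint x = 253/100: the terms do not tend to 0, so the series diverges.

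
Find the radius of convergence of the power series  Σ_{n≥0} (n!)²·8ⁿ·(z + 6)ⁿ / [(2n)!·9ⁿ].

Ratio test: |a_{n+1}/a_n| = (n+1)²/[(2n+1)·(2n+2)] · 8/9 → 2/9 as n → ∞.
The series converges when 2/9 · |z + 6| < 1, giving R = 9/2.

R = 9/2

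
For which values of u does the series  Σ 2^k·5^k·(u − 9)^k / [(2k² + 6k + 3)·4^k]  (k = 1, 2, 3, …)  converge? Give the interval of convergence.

Apply the ratio test: |a_{k+1}| / |a_k| = [(2k² + 6k + 3)/(2(k+1)² + 6(k+1) + 3)] · 2·5/4, which tends to 5/2 as k → ∞.
Convergence for |u − 9| · 5/2 < 1, i.e. |u − 9| < 2/5. So R = 2/5.
Check u = 47/5: the terms are on the order of 1/k², so the series converges absolutely by comparison with the p-series (p = 2 > 1).
Endpoint u = 43/5: the series is dominated by a constant times Σ 1/k², which converges (p = 2 > 1).

[43/5, 47/5]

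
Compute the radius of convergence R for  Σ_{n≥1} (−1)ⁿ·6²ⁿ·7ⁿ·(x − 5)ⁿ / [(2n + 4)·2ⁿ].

By the ratio test, |a_{n+1}/a_n| = [(2n + 4)/(2(n+1) + 4)] · 36·7/2 → 126.
Thus R = 1/(126) = 1/126.

R = 1/126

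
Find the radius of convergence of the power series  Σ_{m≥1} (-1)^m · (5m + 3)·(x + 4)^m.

The ratio of consecutive coefficients is (5(m+1) + 3)/(5m + 3) → 1.
Convergence for |x + 4| < 1, so R = 1.

R = 1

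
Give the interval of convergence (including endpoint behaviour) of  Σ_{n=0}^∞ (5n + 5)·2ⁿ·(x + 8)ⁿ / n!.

By the ratio test, |a_{n+1}/a_n| = (5(n+1) + 5)/(5n + 5) · 2 · 1/(n+1) → 0.
The limit is 0, so the series converges for all x; R = ∞.

(−∞, ∞)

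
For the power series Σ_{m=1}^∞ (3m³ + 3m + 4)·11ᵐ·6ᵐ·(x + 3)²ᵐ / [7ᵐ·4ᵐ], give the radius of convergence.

Apply the ratio test: |a_{m+1}| / |a_m| = [(3(m+1)³ + 3(m+1) + 4)/(3m³ + 3m + 4)] · 11·6/(7·4), which tends to 33/14 as m → ∞.
Successive powers of (x + 3) differ by 2, so the series converges when |x + 3|² · 33/14 < 1, i.e. |x + 3| < √(14/33). So R = √462/33.

R = √462/33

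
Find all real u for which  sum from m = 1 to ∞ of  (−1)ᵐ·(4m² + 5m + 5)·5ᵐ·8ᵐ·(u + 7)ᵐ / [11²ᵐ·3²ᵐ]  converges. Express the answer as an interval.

The ratio of consecutive coefficients is [(4(m+1)² + 5(m+1) + 5)/(4m² + 5m + 5)] · 5·8/(121·9) → 40/1089.
The series converges when 40/1089 · |u + 7| < 1, giving R = 1089/40.
At u = 809/40: the terms do not tend to 0, so the series diverges.
Endpoint u = -1369/40: the terms do not tend to 0, so the series diverges.

(-1369/40, 809/40)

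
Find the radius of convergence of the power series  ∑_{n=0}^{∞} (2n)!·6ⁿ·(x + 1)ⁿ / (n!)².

R = 1/24

The ratio of consecutive coefficients is (2n+1)·(2n+2)/(n+1)² · 6 → 24.
Thus R = 1/(24) = 1/24.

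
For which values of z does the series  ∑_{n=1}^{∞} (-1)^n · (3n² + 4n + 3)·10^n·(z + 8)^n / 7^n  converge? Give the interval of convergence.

The ratio of consecutive coefficients is [(3(n+1)² + 4(n+1) + 3)/(3n² + 4n + 3)] · 10/7 → 10/7.
Hence the series converges for |z + 8| < 1/(10/7) = 7/10, so the radius of convergence is 7/10.
When z = -73/10, the terms have absolute value of order n², which does not tend to 0, so the series diverges by the divergence test.
Check z = -87/10: the terms have absolute value of order n², which does not tend to 0, so the series diverges by the divergence test.

(-87/10, -73/10)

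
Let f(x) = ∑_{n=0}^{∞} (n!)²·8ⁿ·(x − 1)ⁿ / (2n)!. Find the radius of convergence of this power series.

R = 1/2

The ratio of consecutive coefficients is (n+1)²/[(2n+1)·(2n+2)] · 8 → 2.
Hence the series converges for |x − 1| < 1/(2) = 1/2, so the radius of convergence is 1/2.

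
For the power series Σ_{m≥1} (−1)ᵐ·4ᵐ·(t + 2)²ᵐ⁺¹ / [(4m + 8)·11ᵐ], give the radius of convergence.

R = √11/2

By the ratio test, |a_{m+1}/a_m| = [(4m + 8)/(4(m+1) + 8)] · 4/11 → 4/11.
Successive powers of (t + 2) differ by 2, so the series converges when |t + 2|² · 4/11 < 1, i.e. |t + 2| < √(11/4). So R = √11/2.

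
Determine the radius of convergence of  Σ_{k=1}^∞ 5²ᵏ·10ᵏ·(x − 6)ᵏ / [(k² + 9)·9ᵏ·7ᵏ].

R = 63/250

Apply the ratio test: |a_{k+1}| / |a_k| = [(k² + 9)/((k+1)² + 9)] · 25·10/(9·7), which tends to 250/63 as k → ∞.
Thus R = 1/(250/63) = 63/250.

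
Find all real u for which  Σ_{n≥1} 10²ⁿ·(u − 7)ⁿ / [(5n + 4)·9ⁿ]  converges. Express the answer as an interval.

Apply the ratio test: |a_{n+1}| / |a_n| = [(5n + 4)/(5(n+1) + 4)] · 100/9, which tends to 100/9 as n → ∞.
Convergence for |u − 7| · 100/9 < 1, i.e. |u − 7| < 9/100. So R = 9/100.
At u = 709/100: the terms behave like c/n; limit comparison with the harmonic series gives divergence.
When u = 691/100, convergence follows from the alternating series test (terms decrease monotonically to 0).

[691/100, 709/100)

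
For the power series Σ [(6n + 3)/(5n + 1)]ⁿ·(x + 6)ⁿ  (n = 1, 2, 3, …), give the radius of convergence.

R = 5/6

By the Cauchy root test, |a_n|^(1/n) = (6n + 3)/(5n + 1) → 6/5.
The series converges when 6/5 · |x + 6| < 1, giving R = 5/6.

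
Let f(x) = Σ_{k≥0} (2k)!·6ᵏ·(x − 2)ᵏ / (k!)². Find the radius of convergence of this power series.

Ratio test: |a_{k+1}/a_k| = (2k+1)·(2k+2)/(k+1)² · 6 → 24 as k → ∞.
Thus R = 1/(24) = 1/24.

R = 1/24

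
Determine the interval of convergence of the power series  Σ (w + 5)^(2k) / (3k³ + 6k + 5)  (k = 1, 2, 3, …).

[-6, -4]

Ratio test: |a_{k+1}/a_k| = (3k³ + 6k + 5)/(3(k+1)³ + 6(k+1) + 5) → 1 as k → ∞.
Successive powers of (w + 5) differ by 2, so the series converges when |w + 5|² · 1 < 1, i.e. |w + 5| < √(1) = 1. So R = 1.
Endpoint w = -4: the series is dominated by a constant times Σ 1/k³, which converges (p = 3 > 1).
Check w = -6: absolute convergence follows by limit comparison with Σ 1/k³.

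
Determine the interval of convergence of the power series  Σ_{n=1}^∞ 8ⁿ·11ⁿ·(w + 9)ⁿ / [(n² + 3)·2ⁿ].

Apply the ratio test: |a_{n+1}| / |a_n| = [(n² + 3)/((n+1)² + 3)] · 8·11/2, which tends to 44 as n → ∞.
Convergence for |w + 9| · 44 < 1, i.e. |w + 9| < 1/44. So R = 1/44.
At w = -395/44: the terms are on the order of 1/n², so the series converges absolutely by comparison with the p-series (p = 2 > 1).
Check w = -397/44: absolute convergence follows by limit comparison with Σ 1/n².

[-397/44, -395/44]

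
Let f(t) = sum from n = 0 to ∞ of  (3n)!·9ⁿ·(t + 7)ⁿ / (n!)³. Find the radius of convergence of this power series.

Ratio test: |a_{n+1}/a_n| = (3n+1)·(3n+2)·(3n+3)/(n+1)³ · 9 → 243 as n → ∞.
Hence the series converges for |t + 7| < 1/(243) = 1/243, so the radius of convergence is 1/243.

R = 1/243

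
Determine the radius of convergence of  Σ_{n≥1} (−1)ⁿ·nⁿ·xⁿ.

R = 0

Applying the root test, |a_n|^(1/n) = n → ∞.
Since the n-th root of |a_n| is unbounded, the series converges only at x = 0; R = 0.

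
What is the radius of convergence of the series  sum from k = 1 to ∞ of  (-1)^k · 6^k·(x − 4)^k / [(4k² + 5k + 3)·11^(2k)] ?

The ratio of consecutive coefficients is [(4k² + 5k + 3)/(4(k+1)² + 5(k+1) + 3)] · 6/121 → 6/121.
Thus R = 1/(6/121) = 121/6.

R = 121/6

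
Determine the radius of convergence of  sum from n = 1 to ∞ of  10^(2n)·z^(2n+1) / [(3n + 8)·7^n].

R = √7/10

Apply the ratio test: |a_{n+1}| / |a_n| = [(3n + 8)/(3(n+1) + 8)] · 100/7, which tends to 100/7 as n → ∞.
Writing y = z², the series in y has radius 7/100, so |z| < √(7/100) and R = √7/10.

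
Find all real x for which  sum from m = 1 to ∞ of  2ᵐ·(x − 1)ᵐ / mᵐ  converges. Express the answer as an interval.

(−∞, ∞)

Applying the root test, |a_m|^(1/m) = 2/m → 0.
Since the m-th root of |a_m| tends to 0, the series converges for all real x; R = ∞.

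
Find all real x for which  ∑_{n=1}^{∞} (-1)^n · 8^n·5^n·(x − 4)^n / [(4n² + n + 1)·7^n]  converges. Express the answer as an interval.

Ratio test: |a_{n+1}/a_n| = [(4n² + n + 1)/(4(n+1)² + (n+1) + 1)] · 8·5/7 → 40/7 as n → ∞.
The series converges when 40/7 · |x − 4| < 1, giving R = 7/40.
When x = 167/40, the terms are on the order of 1/n², so the series converges absolutely by comparison with the p-series (p = 2 > 1).
At x = 153/40: the series is dominated by a constant times Σ 1/n², which converges (p = 2 > 1).

[153/40, 167/40]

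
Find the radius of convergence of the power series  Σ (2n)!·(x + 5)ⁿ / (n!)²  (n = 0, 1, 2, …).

R = 1/4

By the ratio test, |a_{n+1}/a_n| = (2n+1)·(2n+2)/(n+1)² → 4.
Convergence for |x + 5| · 4 < 1, i.e. |x + 5| < 1/4. So R = 1/4.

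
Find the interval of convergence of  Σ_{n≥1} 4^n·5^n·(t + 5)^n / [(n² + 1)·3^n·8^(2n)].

[-73/5, 23/5]

The ratio of consecutive coefficients is [(n² + 1)/((n+1)² + 1)] · 4·5/(3·64) → 5/48.
The series converges when 5/48 · |t + 5| < 1, giving R = 48/5.
When t = 23/5, the terms are on the order of 1/n², so the series converges absolutely by comparison with the p-series (p = 2 > 1).
Check t = -73/5: absolute convergence follows by limit comparison with Σ 1/n².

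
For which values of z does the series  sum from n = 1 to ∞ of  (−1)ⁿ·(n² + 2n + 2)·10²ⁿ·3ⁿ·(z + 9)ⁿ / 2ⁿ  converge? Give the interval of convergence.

(-1351/150, -1349/150)

By the ratio test, |a_{n+1}/a_n| = [((n+1)² + 2(n+1) + 2)/(n² + 2n + 2)] · 100·3/2 → 150.
Thus R = 1/(150) = 1/150.
Endpoint z = -1349/150: the terms have absolute value of order n², which does not tend to 0, so the series diverges by the divergence test.
Check z = -1351/150: the n-th term does not approach 0; divergence by the term test.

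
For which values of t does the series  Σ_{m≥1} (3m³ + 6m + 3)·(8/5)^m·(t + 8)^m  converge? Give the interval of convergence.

(-69/8, -59/8)

By the ratio test, |a_{m+1}/a_m| = [(3(m+1)³ + 6(m+1) + 3)/(3m³ + 6m + 3)] · 8/5 → 8/5.
Convergence for |t + 8| · 8/5 < 1, i.e. |t + 8| < 5/8. So R = 5/8.
At t = -59/8: the terms do not tend to 0, so the series diverges.
At t = -69/8: the m-th term does not approach 0; divergence by the term test.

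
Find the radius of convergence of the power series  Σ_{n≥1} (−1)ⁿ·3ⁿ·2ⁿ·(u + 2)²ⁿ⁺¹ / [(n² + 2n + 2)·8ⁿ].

By the ratio test, |a_{n+1}/a_n| = [(n² + 2n + 2)/((n+1)² + 2(n+1) + 2)] · 3·2/8 → 3/4.
Writing y = (u + 2)², the series in y has radius 4/3, so |u + 2| < √(4/3) and R = 2√3/3.

R = 2√3/3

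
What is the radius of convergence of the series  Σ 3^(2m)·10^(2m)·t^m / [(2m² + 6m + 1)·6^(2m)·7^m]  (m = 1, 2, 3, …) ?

R = 7/25

By the ratio test, |a_{m+1}/a_m| = [(2m² + 6m + 1)/(2(m+1)² + 6(m+1) + 1)] · 9·100/(36·7) → 25/7.
The series converges when 25/7 · |t| < 1, giving R = 7/25.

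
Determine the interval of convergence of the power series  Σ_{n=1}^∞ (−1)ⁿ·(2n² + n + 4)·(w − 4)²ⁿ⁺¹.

By the ratio test, |a_{n+1}/a_n| = (2(n+1)² + (n+1) + 4)/(2n² + n + 4) → 1.
Writing y = (w − 4)², the series in y has radius 1, so |w − 4| < √(1) = 1 and R = 1.
Endpoint w = 5: the terms have absolute value of order n², which does not tend to 0, so the series diverges by the divergence test.
When w = 3, the terms do not tend to 0, so the series diverges.

(3, 5)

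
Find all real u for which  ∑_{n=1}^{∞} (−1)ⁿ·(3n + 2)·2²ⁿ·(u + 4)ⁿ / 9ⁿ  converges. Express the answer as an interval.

(-25/4, -7/4)

By the ratio test, |a_{n+1}/a_n| = [(3(n+1) + 2)/(3n + 2)] · 4/9 → 4/9.
Thus R = 1/(4/9) = 9/4.
When u = -7/4, the terms do not tend to 0, so the series diverges.
Check u = -25/4: the n-th term does not approach 0; divergence by the term test.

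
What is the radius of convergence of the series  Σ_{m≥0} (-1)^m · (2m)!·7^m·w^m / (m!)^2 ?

R = 1/28

Ratio test: |a_{m+1}/a_m| = (2m+1)·(2m+2)/(m+1)² · 7 → 28 as m → ∞.
Hence the series converges for |w| < 1/(28) = 1/28, so the radius of convergence is 1/28.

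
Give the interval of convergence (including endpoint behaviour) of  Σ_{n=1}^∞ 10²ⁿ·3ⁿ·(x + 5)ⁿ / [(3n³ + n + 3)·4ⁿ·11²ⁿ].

[-496/75, -254/75]

The ratio of consecutive coefficients is [(3n³ + n + 3)/(3(n+1)³ + (n+1) + 3)] · 100·3/(4·121) → 75/121.
Convergence for |x + 5| · 75/121 < 1, i.e. |x + 5| < 121/75. So R = 121/75.
Endpoint x = -254/75: the terms are on the order of 1/n³, so the series converges absolutely by comparison with the p-series (p = 3 > 1).
When x = -496/75, the terms are on the order of 1/n³, so the series converges absolutely by comparison with the p-series (p = 3 > 1).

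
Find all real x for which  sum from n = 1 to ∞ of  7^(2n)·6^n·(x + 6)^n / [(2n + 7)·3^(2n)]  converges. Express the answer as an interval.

[-591/98, -585/98)

By the ratio test, |a_{n+1}/a_n| = [(2n + 7)/(2(n+1) + 7)] · 49·6/9 → 98/3.
The series converges when 98/3 · |x + 6| < 1, giving R = 3/98.
At x = -585/98: the terms behave like c/n; limit comparison with the harmonic series gives divergence.
Endpoint x = -591/98: convergence follows from the alternating series test (terms decrease monotonically to 0).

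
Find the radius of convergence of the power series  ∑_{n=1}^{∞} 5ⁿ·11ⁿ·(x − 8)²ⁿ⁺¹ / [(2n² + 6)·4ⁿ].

R = 2√55/55

Apply the ratio test: |a_{n+1}| / |a_n| = [(2n² + 6)/(2(n+1)² + 6)] · 5·11/4, which tends to 55/4 as n → ∞.
Successive powers of (x − 8) differ by 2, so the series converges when |x − 8|² · 55/4 < 1, i.e. |x − 8| < √(4/55). So R = 2√55/55.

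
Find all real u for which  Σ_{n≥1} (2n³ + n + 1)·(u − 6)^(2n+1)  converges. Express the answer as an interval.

The ratio of consecutive coefficients is (2(n+1)³ + (n+1) + 1)/(2n³ + n + 1) → 1.
Successive powers of (u − 6) differ by 2, so the series converges when |u − 6|² · 1 < 1, i.e. |u − 6| < √(1) = 1. So R = 1.
Endpoint u = 7: the n-th term does not approach 0; divergence by the term test.
Endpoint u = 5: the terms do not tend to 0, so the series diverges.

(5, 7)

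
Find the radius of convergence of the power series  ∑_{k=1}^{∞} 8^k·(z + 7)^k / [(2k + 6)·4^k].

By the ratio test, |a_{k+1}/a_k| = [(2k + 6)/(2(k+1) + 6)] · 8/4 → 2.
Hence the series converges for |z + 7| < 1/(2) = 1/2, so the radius of convergence is 1/2.

R = 1/2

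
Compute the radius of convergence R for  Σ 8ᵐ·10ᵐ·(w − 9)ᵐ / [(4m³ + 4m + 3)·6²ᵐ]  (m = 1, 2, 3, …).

Apply the ratio test: |a_{m+1}| / |a_m| = [(4m³ + 4m + 3)/(4(m+1)³ + 4(m+1) + 3)] · 8·10/36, which tends to 20/9 as m → ∞.
The series converges when 20/9 · |w − 9| < 1, giving R = 9/20.

R = 9/20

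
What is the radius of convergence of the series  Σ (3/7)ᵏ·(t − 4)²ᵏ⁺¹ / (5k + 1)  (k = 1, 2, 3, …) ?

By the ratio test, |a_{k+1}/a_k| = [(5k + 1)/(5(k+1) + 1)] · 3/7 → 3/7.
Successive powers of (t − 4) differ by 2, so the series converges when |t − 4|² · 3/7 < 1, i.e. |t − 4| < √(7/3). So R = √21/3.

R = √21/3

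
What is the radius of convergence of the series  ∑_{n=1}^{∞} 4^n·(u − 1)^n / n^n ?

R = ∞

By the Cauchy root test, |a_n|^(1/n) = 4/n → 0.
The limit is 0 for every u, so R = ∞.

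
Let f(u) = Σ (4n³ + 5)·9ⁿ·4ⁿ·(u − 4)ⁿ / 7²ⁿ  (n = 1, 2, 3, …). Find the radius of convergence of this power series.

Apply the ratio test: |a_{n+1}| / |a_n| = [(4(n+1)³ + 5)/(4n³ + 5)] · 9·4/49, which tends to 36/49 as n → ∞.
The series converges when 36/49 · |u − 4| < 1, giving R = 49/36.

R = 49/36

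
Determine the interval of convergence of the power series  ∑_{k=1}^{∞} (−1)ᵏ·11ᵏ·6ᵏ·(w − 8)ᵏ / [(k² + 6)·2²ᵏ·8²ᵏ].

By the ratio test, |a_{k+1}/a_k| = [(k² + 6)/((k+1)² + 6)] · 11·6/(4·64) → 33/128.
The series converges when 33/128 · |w − 8| < 1, giving R = 128/33.
At w = 392/33: the terms are on the order of 1/k², so the series converges absolutely by comparison with the p-series (p = 2 > 1).
At w = 136/33: the terms are on the order of 1/k², so the series converges absolutely by comparison with the p-series (p = 2 > 1).

[136/33, 392/33]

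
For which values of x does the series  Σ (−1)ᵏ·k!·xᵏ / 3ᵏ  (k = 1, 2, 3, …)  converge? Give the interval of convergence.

{0}

By the ratio test, |a_{k+1}/a_k| = (k+1) · 1/3 → ∞.
The terms grow without bound for any x ≠ 0, so R = 0 (convergence only at x = 0).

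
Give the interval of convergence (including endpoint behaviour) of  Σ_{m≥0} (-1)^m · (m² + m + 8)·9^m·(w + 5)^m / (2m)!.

Apply the ratio test: |a_{m+1}| / |a_m| = ((m+1)² + (m+1) + 8)/(m² + m + 8) · 9 · 1/[(2m+1)·(2m+2)], which tends to 0 as m → ∞.
Since the limit is 0 < 1 for every w, the series converges on all of ℝ and R = ∞.

(−∞, ∞)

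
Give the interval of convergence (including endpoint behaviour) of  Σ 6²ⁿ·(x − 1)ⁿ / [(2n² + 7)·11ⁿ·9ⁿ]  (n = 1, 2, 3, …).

Ratio test: |a_{n+1}/a_n| = [(2n² + 7)/(2(n+1)² + 7)] · 36/(11·9) → 4/11 as n → ∞.
Hence the series converges for |x − 1| < 1/(4/11) = 11/4, so the radius of convergence is 11/4.
When x = 15/4, the series is dominated by a constant times Σ 1/n², which converges (p = 2 > 1).
At x = -7/4: the terms are on the order of 1/n², so the series converges absolutely by comparison with the p-series (p = 2 > 1).

[-7/4, 15/4]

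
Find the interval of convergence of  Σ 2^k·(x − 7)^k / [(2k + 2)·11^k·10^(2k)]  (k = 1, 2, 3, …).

Apply the ratio test: |a_{k+1}| / |a_k| = [(2k + 2)/(2(k+1) + 2)] · 2/(11·100), which tends to 1/550 as k → ∞.
The series converges when 1/550 · |x − 7| < 1, giving R = 550.
Endpoint x = 557: the terms behave like c/k; limit comparison with the harmonic series gives divergence.
At x = -543: convergence follows from the alternating series test (terms decrease monotonically to 0).

[-543, 557)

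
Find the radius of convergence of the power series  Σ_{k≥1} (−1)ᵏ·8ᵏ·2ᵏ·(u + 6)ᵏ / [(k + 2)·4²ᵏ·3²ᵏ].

R = 9

Apply the ratio test: |a_{k+1}| / |a_k| = [(k + 2)/((k+1) + 2)] · 8·2/(16·9), which tends to 1/9 as k → ∞.
The series converges when 1/9 · |u + 6| < 1, giving R = 9.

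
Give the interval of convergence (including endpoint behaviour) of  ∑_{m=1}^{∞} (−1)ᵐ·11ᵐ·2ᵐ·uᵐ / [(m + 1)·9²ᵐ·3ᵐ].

(-243/22, 243/22]

By the ratio test, |a_{m+1}/a_m| = [(m + 1)/((m+1) + 1)] · 11·2/(81·3) → 22/243.
The series converges when 22/243 · |u| < 1, giving R = 243/22.
When u = 243/22, convergence follows from the alternating series test (terms decrease monotonically to 0).
When u = -243/22, comparison with the harmonic series Σ 1/m shows the series diverges.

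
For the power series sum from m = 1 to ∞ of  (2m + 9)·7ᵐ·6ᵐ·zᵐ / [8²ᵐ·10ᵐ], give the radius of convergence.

By the ratio test, |a_{m+1}/a_m| = [(2(m+1) + 9)/(2m + 9)] · 7·6/(64·10) → 21/320.
The series converges when 21/320 · |z| < 1, giving R = 320/21.

R = 320/21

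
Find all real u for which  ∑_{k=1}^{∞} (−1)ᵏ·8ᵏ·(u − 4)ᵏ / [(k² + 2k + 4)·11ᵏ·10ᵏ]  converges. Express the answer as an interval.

The ratio of consecutive coefficients is [(k² + 2k + 4)/((k+1)² + 2(k+1) + 4)] · 8/(11·10) → 4/55.
Thus R = 1/(4/55) = 55/4.
Check u = 71/4: the series is dominated by a constant times Σ 1/k², which converges (p = 2 > 1).
At u = -39/4: absolute convergence follows by limit comparison with Σ 1/k².

[-39/4, 71/4]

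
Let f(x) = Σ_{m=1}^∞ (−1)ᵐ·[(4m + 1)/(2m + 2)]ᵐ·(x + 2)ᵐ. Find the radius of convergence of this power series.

Applying the root test, |a_m|^(1/m) = (4m + 1)/(2m + 2) → 2.
Thus R = 1/(2) = 1/2.

R = 1/2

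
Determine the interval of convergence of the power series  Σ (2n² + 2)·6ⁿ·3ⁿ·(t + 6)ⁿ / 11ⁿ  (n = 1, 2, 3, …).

(-119/18, -97/18)

The ratio of consecutive coefficients is [(2(n+1)² + 2)/(2n² + 2)] · 6·3/11 → 18/11.
Convergence for |t + 6| · 18/11 < 1, i.e. |t + 6| < 11/18. So R = 11/18.
At t = -97/18: the n-th term does not approach 0; divergence by the term test.
At t = -119/18: the terms have absolute value of order n², which does not tend to 0, so the series diverges by the divergence test.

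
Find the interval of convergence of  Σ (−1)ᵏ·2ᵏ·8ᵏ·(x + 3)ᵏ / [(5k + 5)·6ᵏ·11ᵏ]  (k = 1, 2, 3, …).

(-57/8, 9/8]

The ratio of consecutive coefficients is [(5k + 5)/(5(k+1) + 5)] · 2·8/(6·11) → 8/33.
Thus R = 1/(8/33) = 33/8.
When x = 9/8, an alternating series whose terms decrease to 0 in absolute value, so it converges by the Leibniz criterion.
When x = -57/8, comparison with the harmonic series Σ 1/k shows the series diverges.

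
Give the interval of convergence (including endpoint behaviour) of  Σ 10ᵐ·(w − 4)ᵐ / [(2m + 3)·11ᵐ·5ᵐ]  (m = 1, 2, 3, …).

Apply the ratio test: |a_{m+1}| / |a_m| = [(2m + 3)/(2(m+1) + 3)] · 10/(11·5), which tends to 2/11 as m → ∞.
The series converges when 2/11 · |w − 4| < 1, giving R = 11/2.
Check w = 19/2: the terms behave like c/m; limit comparison with the harmonic series gives divergence.
Endpoint w = -3/2: an alternating series whose terms decrease to 0 in absolute value, so it converges by the Leibniz criterion.

[-3/2, 19/2)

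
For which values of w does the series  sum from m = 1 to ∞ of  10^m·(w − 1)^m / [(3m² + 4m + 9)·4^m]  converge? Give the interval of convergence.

The ratio of consecutive coefficients is [(3m² + 4m + 9)/(3(m+1)² + 4(m+1) + 9)] · 10/4 → 5/2.
Thus R = 1/(5/2) = 2/5.
Endpoint w = 7/5: the terms are on the order of 1/m², so the series converges absolutely by comparison with the p-series (p = 2 > 1).
Check w = 3/5: the series is dominated by a constant times Σ 1/m², which converges (p = 2 > 1).

[3/5, 7/5]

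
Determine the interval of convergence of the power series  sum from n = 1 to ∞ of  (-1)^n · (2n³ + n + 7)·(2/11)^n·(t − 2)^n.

Ratio test: |a_{n+1}/a_n| = [(2(n+1)³ + (n+1) + 7)/(2n³ + n + 7)] · 2/11 → 2/11 as n → ∞.
Hence the series converges for |t − 2| < 1/(2/11) = 11/2, so the radius of convergence is 11/2.
When t = 15/2, the n-th term does not approach 0; divergence by the term test.
At t = -7/2: the terms have absolute value of order n³, which does not tend to 0, so the series diverges by the divergence test.

(-7/2, 15/2)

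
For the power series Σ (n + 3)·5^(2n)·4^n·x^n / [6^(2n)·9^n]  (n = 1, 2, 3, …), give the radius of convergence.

R = 81/25

The ratio of consecutive coefficients is [((n+1) + 3)/(n + 3)] · 25·4/(36·9) → 25/81.
Hence the series converges for |x| < 1/(25/81) = 81/25, so the radius of convergence is 81/25.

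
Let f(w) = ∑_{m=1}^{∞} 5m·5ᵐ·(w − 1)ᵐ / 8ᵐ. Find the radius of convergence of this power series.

R = 8/5

The ratio of consecutive coefficients is [5(m+1)/5m] · 5/8 → 5/8.
The series converges when 5/8 · |w − 1| < 1, giving R = 8/5.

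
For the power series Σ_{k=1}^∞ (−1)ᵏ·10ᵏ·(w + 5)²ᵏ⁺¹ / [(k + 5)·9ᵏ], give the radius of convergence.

Apply the ratio test: |a_{k+1}| / |a_k| = [(k + 5)/((k+1) + 5)] · 10/9, which tends to 10/9 as k → ∞.
Since the exponent of (w + 5) increases by 2 each term, convergence requires |w + 5|² < 9/10, hence R = 3√10/10.

R = 3√10/10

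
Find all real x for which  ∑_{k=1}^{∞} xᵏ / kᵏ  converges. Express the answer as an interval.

(−∞, ∞)

Root test: |a_k|^(1/k) = 1/k → 0.
Since the k-th root of |a_k| tends to 0, the series converges for all real x; R = ∞.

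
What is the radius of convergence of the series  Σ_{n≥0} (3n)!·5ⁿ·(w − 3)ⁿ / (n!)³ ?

R = 1/135

Ratio test: |a_{n+1}/a_n| = (3n+1)·(3n+2)·(3n+3)/(n+1)³ · 5 → 135 as n → ∞.
Convergence for |w − 3| · 135 < 1, i.e. |w − 3| < 1/135. So R = 1/135.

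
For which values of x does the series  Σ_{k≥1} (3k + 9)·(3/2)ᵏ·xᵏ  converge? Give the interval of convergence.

Apply the ratio test: |a_{k+1}| / |a_k| = [(3(k+1) + 9)/(3k + 9)] · 3/2, which tends to 3/2 as k → ∞.
Thus R = 1/(3/2) = 2/3.
At x = 2/3: the terms have absolute value of order k, which does not tend to 0, so the series diverges by the divergence test.
Check x = -2/3: the k-th term does not approach 0; divergence by the term test.

(-2/3, 2/3)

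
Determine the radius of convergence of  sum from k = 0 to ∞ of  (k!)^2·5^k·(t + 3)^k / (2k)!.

R = 4/5

By the ratio test, |a_{k+1}/a_k| = (k+1)²/[(2k+1)·(2k+2)] · 5 → 5/4.
Convergence for |t + 3| · 5/4 < 1, i.e. |t + 3| < 4/5. So R = 4/5.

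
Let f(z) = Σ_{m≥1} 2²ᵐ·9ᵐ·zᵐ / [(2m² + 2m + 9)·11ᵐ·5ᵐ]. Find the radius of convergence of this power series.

R = 55/36

Apply the ratio test: |a_{m+1}| / |a_m| = [(2m² + 2m + 9)/(2(m+1)² + 2(m+1) + 9)] · 4·9/(11·5), which tends to 36/55 as m → ∞.
Hence the series converges for |z| < 1/(36/55) = 55/36, so the radius of convergence is 55/36.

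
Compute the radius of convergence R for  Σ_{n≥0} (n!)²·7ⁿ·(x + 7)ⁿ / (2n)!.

The ratio of consecutive coefficients is (n+1)²/[(2n+1)·(2n+2)] · 7 → 7/4.
Hence the series converges for |x + 7| < 1/(7/4) = 4/7, so the radius of convergence is 4/7.

R = 4/7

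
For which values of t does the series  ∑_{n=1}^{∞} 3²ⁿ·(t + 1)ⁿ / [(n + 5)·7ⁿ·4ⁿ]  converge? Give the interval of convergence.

[-37/9, 19/9)

By the ratio test, |a_{n+1}/a_n| = [(n + 5)/((n+1) + 5)] · 9/(7·4) → 9/28.
Hence the series converges for |t + 1| < 1/(9/28) = 28/9, so the radius of convergence is 28/9.
When t = 19/9, the terms are asymptotic to a nonzero constant times 1/n, so the series diverges by limit comparison with Σ 1/n.
At t = -37/9: an alternating series whose terms decrease to 0 in absolute value, so it converges by the Leibniz criterion.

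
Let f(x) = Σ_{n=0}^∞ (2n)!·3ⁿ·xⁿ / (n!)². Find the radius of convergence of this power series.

Ratio test: |a_{n+1}/a_n| = (2n+1)·(2n+2)/(n+1)² · 3 → 12 as n → ∞.
Hence the series converges for |x| < 1/(12) = 1/12, so the radius of convergence is 1/12.

R = 1/12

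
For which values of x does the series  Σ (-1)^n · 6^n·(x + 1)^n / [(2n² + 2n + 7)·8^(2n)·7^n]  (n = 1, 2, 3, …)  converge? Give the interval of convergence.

[-227/3, 221/3]

Apply the ratio test: |a_{n+1}| / |a_n| = [(2n² + 2n + 7)/(2(n+1)² + 2(n+1) + 7)] · 6/(64·7), which tends to 3/224 as n → ∞.
The series converges when 3/224 · |x + 1| < 1, giving R = 224/3.
At x = 221/3: the terms are on the order of 1/n², so the series converges absolutely by comparison with the p-series (p = 2 > 1).
When x = -227/3, the terms are on the order of 1/n², so the series converges absolutely by comparison with the p-series (p = 2 > 1).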